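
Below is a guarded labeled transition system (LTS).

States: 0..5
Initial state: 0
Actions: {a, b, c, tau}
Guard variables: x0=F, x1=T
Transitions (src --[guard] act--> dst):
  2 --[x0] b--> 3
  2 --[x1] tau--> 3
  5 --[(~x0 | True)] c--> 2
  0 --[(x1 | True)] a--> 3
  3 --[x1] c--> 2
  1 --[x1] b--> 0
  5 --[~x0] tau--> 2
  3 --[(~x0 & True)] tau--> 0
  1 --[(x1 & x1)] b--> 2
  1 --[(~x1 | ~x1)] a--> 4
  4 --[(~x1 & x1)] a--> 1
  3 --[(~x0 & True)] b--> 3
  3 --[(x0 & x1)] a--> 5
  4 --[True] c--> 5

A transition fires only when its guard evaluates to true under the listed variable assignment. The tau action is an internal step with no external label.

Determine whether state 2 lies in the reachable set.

Answer: REACHABLE

Working:
10 transition(s) survive guard evaluation.
depth 0: {0}
depth 1: {3}  cumulative {0,3}
depth 2: {2}  cumulative {0,2,3}
Reach set: {0,2,3}
trace reaching 2: a·c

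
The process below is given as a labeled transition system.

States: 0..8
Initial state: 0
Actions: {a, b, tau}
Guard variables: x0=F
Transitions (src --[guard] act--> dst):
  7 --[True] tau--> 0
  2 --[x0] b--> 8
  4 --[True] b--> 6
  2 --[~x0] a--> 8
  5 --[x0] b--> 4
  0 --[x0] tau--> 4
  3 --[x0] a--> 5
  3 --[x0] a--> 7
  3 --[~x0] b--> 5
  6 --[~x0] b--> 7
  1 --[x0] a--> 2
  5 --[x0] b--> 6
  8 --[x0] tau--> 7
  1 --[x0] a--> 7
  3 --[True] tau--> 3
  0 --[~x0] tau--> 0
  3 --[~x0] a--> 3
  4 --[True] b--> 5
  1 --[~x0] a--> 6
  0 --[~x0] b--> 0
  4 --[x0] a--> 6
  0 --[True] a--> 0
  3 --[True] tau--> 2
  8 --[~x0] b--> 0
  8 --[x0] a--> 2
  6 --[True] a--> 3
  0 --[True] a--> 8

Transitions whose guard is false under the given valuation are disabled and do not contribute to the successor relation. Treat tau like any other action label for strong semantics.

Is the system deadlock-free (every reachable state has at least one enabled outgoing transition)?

Answer: DEADLOCK-FREE

Analysis:
R = {0,8}
  0: a→0  a→8  b→0  tau→0  [4 exit(s)]
  8: b→0  [1 exit(s)]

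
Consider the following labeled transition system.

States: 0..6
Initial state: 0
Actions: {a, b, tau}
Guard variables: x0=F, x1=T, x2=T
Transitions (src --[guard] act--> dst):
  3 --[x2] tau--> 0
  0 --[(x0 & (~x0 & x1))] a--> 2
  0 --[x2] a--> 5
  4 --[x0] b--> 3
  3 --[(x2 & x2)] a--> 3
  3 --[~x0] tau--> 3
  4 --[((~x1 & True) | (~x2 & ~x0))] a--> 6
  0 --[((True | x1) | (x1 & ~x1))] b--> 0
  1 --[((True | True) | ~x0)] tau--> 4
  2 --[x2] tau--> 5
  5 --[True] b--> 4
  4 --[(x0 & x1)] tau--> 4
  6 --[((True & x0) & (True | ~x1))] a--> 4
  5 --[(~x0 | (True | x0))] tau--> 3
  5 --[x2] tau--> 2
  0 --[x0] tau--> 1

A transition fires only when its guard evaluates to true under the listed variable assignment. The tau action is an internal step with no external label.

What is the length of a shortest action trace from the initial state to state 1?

Breadth-first toward 1:
  Layer 0: {0}
  Layer 1: {5}
  Layer 2: {2,3,4}
1 never appears.

Answer: UNREACHABLE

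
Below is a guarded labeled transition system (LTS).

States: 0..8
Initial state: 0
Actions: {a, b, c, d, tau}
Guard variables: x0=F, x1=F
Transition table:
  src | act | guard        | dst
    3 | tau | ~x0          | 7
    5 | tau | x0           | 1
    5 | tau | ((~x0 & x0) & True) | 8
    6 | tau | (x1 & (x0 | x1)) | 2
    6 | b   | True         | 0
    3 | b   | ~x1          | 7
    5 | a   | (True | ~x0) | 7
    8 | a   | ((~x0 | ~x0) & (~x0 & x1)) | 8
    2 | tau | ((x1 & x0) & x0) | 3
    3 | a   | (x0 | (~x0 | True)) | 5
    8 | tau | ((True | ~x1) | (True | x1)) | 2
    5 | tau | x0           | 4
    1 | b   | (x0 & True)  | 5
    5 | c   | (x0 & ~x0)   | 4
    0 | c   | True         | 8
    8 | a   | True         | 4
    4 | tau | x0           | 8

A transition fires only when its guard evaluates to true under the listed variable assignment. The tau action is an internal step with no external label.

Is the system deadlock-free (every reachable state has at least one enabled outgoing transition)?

Answer: DEADLOCK at state 2

Trace:
R = {0,2,4,8}
  0: c→8  [1 out]
  2: ∅  [STUCK]
  4: ∅  [STUCK]
  8: a→4  tau→2  [2 out]
trace reaching 2: c·tau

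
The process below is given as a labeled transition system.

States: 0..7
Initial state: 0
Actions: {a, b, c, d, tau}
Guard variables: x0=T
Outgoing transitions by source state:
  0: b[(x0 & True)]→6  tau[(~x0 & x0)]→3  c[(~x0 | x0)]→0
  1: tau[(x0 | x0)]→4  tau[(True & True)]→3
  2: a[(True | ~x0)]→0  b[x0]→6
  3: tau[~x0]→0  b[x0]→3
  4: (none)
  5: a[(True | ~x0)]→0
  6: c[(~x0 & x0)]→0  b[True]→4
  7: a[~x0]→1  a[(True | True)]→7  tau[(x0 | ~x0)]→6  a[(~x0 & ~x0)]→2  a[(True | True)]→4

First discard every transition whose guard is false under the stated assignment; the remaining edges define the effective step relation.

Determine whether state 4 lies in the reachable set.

Guard filter leaves 12 enabled edge(s).
Layer 0: {0}
Layer 1: {6}  now seen {0,6}
Layer 2: {4}  now seen {0,4,6}
Reach set: {0,4,6}
trace reaching 4: b·b

Answer: REACHABLE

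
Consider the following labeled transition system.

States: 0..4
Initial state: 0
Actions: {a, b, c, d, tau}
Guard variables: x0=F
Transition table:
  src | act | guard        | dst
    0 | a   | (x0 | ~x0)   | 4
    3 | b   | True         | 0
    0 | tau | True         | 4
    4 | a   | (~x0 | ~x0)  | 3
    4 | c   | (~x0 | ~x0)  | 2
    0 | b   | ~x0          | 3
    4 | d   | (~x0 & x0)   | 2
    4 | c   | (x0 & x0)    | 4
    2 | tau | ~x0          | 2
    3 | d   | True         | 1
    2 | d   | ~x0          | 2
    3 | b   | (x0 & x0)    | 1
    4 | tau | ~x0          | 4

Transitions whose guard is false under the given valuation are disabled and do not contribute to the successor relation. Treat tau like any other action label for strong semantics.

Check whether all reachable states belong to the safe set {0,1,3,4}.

Answer: INVARIANT VIOLATED at state 2

Analysis:
Allowed set {0,1,3,4}
Reachable = {0,1,2,3,4}
  0: ok
  1: ok
  2: outside
  3: ok
  4: ok
witness against invariant: a·c → 2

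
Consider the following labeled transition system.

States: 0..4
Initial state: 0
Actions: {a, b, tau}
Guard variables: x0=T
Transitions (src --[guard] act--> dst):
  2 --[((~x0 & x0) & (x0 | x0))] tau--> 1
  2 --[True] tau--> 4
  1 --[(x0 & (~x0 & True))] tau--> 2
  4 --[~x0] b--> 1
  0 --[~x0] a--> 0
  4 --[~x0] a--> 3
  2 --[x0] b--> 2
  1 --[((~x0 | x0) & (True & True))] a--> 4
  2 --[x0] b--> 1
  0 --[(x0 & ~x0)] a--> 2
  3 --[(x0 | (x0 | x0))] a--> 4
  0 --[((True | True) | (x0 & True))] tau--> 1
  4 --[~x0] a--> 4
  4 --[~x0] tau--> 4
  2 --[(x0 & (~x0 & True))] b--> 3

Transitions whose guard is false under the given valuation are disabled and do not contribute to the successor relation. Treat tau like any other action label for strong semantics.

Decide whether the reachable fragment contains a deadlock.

Answer: DEADLOCK at state 4

Analysis:
R = {0,1,4}
  0: tau→1  [deg 1]
  1: a→4  [deg 1]
  4: ∅  [deadlock]
Path to 4: tau·a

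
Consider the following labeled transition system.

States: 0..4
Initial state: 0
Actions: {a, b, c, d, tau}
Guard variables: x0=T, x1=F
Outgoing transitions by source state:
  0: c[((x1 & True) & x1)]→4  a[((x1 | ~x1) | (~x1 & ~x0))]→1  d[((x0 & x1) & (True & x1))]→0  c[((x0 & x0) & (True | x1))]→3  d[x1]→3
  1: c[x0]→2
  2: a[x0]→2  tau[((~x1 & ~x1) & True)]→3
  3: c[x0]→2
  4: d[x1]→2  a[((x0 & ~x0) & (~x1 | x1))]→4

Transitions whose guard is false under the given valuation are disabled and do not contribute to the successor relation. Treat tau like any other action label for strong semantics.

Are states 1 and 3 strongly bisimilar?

Answer: BISIMILAR

Analysis:
Refine partition for ~:
  P[0] = {{0,1,2,3,4}}
  P[1] = {{0},{1,3},{2},{4}}
4 equivalence class(es) (converged in 2)
1∈{1,3}, 3∈{1,3}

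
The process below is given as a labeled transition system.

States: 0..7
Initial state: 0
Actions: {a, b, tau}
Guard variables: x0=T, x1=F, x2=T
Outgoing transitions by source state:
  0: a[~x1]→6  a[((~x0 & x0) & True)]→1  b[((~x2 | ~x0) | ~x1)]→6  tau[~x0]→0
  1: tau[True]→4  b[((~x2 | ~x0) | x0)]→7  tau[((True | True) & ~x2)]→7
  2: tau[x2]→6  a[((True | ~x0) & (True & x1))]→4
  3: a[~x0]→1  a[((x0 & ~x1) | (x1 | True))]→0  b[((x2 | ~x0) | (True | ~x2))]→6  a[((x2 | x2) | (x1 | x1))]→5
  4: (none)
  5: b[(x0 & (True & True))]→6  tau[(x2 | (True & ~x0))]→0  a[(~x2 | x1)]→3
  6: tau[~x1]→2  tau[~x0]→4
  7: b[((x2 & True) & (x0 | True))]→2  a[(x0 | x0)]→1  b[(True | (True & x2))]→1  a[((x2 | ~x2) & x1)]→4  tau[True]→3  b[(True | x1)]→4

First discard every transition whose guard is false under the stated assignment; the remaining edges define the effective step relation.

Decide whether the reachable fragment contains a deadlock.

Reachable = {0,2,6}
  0: a→6  b→6  [2 exit(s)]
  2: tau→6  [1 exit(s)]
  6: tau→2  [1 exit(s)]

Answer: DEADLOCK-FREE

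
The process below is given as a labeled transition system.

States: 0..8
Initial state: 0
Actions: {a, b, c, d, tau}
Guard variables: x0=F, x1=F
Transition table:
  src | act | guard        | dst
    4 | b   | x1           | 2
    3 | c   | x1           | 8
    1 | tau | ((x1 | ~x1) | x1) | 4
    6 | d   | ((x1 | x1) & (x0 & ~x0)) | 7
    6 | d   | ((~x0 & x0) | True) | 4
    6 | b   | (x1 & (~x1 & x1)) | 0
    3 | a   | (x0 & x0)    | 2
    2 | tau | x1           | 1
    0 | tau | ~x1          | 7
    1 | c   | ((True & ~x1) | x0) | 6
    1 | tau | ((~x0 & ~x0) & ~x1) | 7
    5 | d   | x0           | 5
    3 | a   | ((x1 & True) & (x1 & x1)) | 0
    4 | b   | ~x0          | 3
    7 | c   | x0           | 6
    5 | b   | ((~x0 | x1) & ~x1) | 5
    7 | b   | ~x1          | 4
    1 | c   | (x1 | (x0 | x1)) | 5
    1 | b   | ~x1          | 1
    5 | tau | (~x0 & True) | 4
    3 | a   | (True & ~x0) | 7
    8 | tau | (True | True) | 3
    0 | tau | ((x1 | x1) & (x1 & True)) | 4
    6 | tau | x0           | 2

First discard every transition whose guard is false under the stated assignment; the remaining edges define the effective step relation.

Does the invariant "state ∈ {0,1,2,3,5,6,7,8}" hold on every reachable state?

Inv-set: {0,1,2,3,5,6,7,8}
R = {0,3,4,7}
  0: safe
  3: safe
  4: ✗ unsafe
  7: safe
reach 4 via tau·b — violates

Answer: INVARIANT VIOLATED at state 4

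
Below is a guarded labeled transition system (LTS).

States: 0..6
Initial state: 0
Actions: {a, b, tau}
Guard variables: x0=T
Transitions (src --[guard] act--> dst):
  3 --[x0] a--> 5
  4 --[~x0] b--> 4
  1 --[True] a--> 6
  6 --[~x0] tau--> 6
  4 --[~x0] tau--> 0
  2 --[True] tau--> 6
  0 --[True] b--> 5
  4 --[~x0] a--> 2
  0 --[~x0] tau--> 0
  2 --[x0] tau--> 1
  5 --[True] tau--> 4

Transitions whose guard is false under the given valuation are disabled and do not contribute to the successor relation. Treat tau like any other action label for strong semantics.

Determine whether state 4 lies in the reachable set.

6 transition(s) survive guard evaluation.
Layer 0: {0}
Layer 1: {5}  now seen {0,5}
Layer 2: {4}  now seen {0,4,5}
Reach set: {0,4,5}
witness 4: b·tau

Answer: REACHABLE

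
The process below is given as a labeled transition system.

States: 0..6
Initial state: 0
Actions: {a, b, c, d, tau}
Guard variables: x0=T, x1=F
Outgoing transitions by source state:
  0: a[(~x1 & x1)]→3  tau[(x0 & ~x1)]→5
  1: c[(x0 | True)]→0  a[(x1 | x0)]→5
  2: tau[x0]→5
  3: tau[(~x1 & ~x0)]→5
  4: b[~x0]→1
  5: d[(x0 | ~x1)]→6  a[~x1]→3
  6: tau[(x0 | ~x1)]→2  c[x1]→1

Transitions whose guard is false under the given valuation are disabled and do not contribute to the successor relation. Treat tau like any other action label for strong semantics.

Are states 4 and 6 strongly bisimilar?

Compute ~ classes (split until stable):
  P[0] = {{0,1,2,3,4,5,6}}
  P[1] = {{0,2,6},{1},{3,4},{5}}
  P[2] = {{0,2},{1},{3,4},{5},{6}}
stable after 3 split(s): 5 block(s)
4∈{3,4}, 6∈{6}

Answer: NOT BISIMILAR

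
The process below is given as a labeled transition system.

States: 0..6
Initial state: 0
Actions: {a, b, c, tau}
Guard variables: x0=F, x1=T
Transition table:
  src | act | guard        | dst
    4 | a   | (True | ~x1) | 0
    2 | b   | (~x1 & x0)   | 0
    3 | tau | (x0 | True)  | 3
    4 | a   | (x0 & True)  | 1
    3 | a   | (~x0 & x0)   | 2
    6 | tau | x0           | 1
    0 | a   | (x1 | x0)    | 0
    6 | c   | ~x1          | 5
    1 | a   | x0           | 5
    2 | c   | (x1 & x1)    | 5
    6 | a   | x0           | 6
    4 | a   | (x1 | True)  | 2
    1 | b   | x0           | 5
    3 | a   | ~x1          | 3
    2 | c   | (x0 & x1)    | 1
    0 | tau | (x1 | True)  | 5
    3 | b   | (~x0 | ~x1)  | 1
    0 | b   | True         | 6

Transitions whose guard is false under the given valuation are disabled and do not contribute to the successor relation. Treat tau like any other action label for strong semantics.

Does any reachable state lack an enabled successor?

Answer: DEADLOCK at state 5

Working:
Reachable = {0,5,6}
  0: a→0  b→6  tau→5  [3 exit(s)]
  5: ∅  [deadlock]
  6: ∅  [deadlock]
Path to 5: tau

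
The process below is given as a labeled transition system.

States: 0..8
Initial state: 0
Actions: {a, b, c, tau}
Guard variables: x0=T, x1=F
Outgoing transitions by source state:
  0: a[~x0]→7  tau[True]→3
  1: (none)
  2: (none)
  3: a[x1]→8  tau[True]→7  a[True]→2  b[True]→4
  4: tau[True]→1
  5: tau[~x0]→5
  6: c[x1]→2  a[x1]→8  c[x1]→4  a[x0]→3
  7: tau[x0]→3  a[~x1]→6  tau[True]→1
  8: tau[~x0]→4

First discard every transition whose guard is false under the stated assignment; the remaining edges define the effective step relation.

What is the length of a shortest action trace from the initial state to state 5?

BFS to 5:
  depth 0: {0}
  depth 1: {3}
  depth 2: {2,4,7}
  depth 3: {1,6}
5 never appears.

Answer: UNREACHABLE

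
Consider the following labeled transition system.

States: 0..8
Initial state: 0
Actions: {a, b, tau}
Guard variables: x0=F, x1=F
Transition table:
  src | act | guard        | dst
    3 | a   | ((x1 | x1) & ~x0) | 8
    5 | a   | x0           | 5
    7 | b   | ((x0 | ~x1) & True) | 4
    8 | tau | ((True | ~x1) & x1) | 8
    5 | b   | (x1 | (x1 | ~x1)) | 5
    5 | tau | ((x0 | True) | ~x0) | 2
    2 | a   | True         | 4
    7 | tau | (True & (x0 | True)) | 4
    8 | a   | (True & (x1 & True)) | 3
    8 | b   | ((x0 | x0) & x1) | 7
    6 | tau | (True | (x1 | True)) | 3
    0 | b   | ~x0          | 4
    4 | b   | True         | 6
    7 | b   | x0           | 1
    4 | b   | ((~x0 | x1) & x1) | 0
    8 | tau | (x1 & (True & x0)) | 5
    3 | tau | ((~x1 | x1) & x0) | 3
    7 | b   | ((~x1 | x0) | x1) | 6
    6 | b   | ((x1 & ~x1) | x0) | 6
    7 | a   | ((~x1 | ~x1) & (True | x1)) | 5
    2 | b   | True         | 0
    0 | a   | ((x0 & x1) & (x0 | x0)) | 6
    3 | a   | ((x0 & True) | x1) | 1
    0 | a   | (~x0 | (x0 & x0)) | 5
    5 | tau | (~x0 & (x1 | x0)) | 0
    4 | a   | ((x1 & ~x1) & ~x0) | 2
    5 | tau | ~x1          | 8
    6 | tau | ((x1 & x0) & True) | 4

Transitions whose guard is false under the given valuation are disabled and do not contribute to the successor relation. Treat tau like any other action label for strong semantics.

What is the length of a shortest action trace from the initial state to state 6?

Breadth-first toward 6:
  L0 = {0}
  L1 = {4,5}
  L2 = {2,6,8}
depth(6)=2, e.g. b·b

Answer: 2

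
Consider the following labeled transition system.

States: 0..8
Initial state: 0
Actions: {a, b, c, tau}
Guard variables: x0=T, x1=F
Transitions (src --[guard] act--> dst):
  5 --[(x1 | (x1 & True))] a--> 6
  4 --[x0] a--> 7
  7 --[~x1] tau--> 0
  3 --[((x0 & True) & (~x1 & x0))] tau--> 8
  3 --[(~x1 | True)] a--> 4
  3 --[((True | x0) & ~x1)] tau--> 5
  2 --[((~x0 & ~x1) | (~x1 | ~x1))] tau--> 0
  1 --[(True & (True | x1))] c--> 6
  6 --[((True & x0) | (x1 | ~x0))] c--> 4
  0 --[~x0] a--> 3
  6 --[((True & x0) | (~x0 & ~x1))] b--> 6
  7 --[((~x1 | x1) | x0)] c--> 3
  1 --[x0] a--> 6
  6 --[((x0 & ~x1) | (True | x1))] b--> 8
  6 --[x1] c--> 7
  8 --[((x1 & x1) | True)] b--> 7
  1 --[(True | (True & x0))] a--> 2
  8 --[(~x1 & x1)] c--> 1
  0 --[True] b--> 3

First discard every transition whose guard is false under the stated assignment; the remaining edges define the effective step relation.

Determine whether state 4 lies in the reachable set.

After dropping false guards: 15 live edges.
depth 0: {0}
depth 1: {3}  total {0,3}
depth 2: {4,5,8}  total {0,3,4,5,8}
depth 3: {7}  total {0,3,4,5,7,8}
Reach set: {0,3,4,5,7,8}
Path to 4: b·a

Answer: REACHABLE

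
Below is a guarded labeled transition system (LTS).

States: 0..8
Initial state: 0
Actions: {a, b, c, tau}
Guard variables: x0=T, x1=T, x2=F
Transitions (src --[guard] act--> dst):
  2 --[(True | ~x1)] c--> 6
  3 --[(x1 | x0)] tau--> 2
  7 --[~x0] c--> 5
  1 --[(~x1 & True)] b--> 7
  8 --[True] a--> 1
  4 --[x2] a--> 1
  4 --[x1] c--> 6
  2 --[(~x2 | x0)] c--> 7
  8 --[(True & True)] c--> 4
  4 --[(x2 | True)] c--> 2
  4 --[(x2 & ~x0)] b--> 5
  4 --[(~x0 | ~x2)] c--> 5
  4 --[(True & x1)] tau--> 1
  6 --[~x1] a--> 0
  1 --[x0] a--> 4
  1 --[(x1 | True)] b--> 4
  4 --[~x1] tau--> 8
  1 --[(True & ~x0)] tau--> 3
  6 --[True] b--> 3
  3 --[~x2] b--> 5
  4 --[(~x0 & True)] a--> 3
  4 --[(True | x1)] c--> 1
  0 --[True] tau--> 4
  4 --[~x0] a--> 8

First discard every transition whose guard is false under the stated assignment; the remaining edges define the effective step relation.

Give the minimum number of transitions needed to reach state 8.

Layered search for 8:
  Layer 0: {0}
  Layer 1: {4}
  Layer 2: {1,2,5,6}
  Layer 3: {3,7}
8 never appears.

Answer: UNREACHABLE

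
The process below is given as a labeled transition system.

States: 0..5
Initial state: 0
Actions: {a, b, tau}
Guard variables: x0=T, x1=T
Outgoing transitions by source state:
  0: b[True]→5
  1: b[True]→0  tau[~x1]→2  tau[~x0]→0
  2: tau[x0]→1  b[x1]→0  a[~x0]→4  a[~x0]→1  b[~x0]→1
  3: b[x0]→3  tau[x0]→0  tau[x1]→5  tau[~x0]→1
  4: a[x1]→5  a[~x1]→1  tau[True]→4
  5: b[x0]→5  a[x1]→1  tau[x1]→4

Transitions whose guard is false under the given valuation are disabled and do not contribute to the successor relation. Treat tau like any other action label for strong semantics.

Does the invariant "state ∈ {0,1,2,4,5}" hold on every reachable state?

Answer: INVARIANT HOLDS

Analysis:
Inv-set: {0,1,2,4,5}
R = {0,1,4,5}
  0: safe
  1: safe
  4: safe
  5: safe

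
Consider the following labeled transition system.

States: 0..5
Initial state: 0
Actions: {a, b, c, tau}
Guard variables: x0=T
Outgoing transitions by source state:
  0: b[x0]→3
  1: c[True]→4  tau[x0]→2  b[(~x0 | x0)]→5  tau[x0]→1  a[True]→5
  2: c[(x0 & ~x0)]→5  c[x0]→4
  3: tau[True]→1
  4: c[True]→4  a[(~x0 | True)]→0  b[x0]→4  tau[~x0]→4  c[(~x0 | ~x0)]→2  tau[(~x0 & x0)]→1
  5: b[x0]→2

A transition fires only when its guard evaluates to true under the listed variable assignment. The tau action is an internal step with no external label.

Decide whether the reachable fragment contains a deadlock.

Reachable = {0,1,2,3,4,5}
  0: b→3  [deg 1]
  1: a→5  b→5  c→4  tau→1  tau→2  [deg 5]
  2: c→4  [deg 1]
  3: tau→1  [deg 1]
  4: a→0  b→4  c→4  [deg 3]
  5: b→2  [deg 1]

Answer: DEADLOCK-FREE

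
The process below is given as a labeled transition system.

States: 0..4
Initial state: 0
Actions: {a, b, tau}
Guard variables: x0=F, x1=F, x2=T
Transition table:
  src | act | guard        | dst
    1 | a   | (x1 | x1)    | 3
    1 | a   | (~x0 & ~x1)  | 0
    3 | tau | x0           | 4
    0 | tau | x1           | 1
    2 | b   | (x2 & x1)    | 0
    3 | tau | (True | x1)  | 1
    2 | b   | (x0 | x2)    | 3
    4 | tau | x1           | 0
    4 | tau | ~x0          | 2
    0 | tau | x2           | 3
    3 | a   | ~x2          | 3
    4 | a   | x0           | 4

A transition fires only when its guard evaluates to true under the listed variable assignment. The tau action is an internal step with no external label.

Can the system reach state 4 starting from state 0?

Answer: UNREACHABLE

Trace:
After dropping false guards: 5 live edges.
Layer 0: {0}
Layer 1: {3}  total {0,3}
Layer 2: {1}  total {0,1,3}
Reach set: {0,1,3}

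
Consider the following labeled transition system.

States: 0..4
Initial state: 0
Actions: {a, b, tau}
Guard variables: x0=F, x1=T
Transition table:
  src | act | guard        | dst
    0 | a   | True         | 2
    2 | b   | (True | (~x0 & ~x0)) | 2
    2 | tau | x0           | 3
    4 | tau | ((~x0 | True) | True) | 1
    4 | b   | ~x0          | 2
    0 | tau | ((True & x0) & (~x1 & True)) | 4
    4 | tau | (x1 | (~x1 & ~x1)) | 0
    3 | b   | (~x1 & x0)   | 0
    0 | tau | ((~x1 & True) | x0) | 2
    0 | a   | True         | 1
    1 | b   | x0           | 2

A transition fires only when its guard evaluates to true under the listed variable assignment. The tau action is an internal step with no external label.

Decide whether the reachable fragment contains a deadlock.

Answer: DEADLOCK at state 1

Trace:
R = {0,1,2}
  0: a→1  a→2  [deg 2]
  1: ∅  [STUCK]
  2: b→2  [deg 1]
Path to 1: a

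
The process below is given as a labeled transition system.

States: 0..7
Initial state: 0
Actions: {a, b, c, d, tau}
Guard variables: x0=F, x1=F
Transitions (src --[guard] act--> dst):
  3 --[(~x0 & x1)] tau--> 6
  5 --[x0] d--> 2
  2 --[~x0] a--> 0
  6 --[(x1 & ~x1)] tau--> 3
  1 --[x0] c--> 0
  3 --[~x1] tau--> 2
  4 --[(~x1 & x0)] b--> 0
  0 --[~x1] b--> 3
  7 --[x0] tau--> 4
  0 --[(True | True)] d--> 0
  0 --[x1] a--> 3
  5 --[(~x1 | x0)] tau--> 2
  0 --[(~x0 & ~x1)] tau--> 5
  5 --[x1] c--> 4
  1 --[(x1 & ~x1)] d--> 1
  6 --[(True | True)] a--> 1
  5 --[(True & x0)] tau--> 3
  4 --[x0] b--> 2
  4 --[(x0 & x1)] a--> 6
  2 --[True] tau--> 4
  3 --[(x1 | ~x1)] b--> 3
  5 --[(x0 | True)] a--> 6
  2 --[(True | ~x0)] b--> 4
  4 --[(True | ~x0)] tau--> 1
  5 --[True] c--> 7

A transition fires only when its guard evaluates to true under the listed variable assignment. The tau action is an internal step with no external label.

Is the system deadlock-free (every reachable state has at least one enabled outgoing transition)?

R = {0,1,2,3,4,5,6,7}
  0: b→3  d→0  tau→5  [deg 3]
  1: ∅  [STUCK]
  2: a→0  b→4  tau→4  [deg 3]
  3: b→3  tau→2  [deg 2]
  4: tau→1  [deg 1]
  5: a→6  c→7  tau→2  [deg 3]
  6: a→1  [deg 1]
  7: ∅  [STUCK]
witness 1: tau·a·a

Answer: DEADLOCK at state 1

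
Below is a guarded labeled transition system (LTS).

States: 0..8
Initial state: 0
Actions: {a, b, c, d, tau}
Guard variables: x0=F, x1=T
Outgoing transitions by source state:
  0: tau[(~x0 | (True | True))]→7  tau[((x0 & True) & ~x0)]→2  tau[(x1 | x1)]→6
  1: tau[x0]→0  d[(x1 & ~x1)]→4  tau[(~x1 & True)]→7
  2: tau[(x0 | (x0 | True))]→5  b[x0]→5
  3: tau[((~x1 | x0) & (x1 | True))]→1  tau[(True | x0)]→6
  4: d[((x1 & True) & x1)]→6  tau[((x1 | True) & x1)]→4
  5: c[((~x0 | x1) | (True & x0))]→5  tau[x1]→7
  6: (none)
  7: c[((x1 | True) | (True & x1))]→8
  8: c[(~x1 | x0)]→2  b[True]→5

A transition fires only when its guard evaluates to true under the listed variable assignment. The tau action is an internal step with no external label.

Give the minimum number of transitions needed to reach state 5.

Answer: 3

Trace:
Breadth-first toward 5:
  L0 = {0}
  L1 = {6,7}
  L2 = {8}
  L3 = {5}
5 enters at depth 3; path tau·c·b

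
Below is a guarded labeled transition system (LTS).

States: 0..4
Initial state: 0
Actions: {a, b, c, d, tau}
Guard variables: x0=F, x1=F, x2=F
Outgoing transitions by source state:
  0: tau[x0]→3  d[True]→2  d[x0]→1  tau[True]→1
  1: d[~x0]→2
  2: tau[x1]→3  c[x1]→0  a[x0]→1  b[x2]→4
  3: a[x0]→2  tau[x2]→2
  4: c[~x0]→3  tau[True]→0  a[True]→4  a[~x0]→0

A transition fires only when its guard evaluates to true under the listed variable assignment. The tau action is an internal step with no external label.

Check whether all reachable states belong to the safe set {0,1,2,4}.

Answer: INVARIANT HOLDS

Working:
Safe = {0,1,2,4}
Reach set: {0,1,2}
  0: ok
  1: ok
  2: ok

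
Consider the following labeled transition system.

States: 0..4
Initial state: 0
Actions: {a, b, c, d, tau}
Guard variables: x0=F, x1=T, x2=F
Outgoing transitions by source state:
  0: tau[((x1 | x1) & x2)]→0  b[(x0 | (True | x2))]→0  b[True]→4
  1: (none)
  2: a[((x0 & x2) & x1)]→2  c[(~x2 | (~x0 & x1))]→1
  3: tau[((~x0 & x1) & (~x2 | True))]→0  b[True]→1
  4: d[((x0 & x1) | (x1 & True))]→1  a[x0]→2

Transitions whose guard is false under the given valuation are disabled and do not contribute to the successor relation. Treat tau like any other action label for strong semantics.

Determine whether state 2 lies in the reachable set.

Answer: UNREACHABLE

Analysis:
Guard filter leaves 6 enabled edge(s).
depth 0: {0}
depth 1: {4}  total {0,4}
depth 2: {1}  total {0,1,4}
R = {0,1,4}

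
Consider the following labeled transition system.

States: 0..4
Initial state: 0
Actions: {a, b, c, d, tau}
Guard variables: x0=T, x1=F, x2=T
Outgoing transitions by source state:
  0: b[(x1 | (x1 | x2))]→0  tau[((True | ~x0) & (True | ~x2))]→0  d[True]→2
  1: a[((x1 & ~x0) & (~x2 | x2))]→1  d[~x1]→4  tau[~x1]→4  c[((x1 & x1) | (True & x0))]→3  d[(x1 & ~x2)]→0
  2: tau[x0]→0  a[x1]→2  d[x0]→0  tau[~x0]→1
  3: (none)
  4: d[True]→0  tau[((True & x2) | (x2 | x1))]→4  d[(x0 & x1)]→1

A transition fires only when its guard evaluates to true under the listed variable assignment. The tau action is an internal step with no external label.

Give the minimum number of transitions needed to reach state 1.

Layered search for 1:
  L0 = {0}
  L1 = {2}
1 never appears.

Answer: UNREACHABLE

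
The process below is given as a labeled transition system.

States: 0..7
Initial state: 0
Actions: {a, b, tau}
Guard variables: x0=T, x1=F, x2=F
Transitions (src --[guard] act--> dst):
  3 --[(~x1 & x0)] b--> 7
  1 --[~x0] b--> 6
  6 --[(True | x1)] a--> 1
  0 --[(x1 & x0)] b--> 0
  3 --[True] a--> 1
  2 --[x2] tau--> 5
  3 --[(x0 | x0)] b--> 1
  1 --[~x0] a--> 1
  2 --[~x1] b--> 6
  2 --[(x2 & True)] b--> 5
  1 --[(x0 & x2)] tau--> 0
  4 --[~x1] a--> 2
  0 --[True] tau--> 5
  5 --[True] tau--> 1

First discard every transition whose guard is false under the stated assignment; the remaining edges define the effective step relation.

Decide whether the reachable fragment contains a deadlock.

Reach set: {0,1,5}
  0: tau→5  [1 exit(s)]
  1: ∅  [deadlock]
  5: tau→1  [1 exit(s)]
witness 1: tau·tau

Answer: DEADLOCK at state 1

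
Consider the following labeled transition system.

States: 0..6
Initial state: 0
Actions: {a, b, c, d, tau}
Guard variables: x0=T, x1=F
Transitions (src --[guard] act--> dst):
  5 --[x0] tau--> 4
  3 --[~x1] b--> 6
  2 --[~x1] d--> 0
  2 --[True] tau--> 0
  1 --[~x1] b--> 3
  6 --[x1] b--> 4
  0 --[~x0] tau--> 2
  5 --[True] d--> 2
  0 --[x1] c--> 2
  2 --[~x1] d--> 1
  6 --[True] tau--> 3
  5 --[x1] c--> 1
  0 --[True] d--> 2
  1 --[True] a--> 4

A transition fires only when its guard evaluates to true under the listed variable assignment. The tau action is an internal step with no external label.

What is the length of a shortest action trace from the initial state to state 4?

Answer: 3

Analysis:
BFS to 4:
  Layer 0: {0}
  Layer 1: {2}
  Layer 2: {1}
  Layer 3: {3,4}
first hit 4 at d=3 via d·d·a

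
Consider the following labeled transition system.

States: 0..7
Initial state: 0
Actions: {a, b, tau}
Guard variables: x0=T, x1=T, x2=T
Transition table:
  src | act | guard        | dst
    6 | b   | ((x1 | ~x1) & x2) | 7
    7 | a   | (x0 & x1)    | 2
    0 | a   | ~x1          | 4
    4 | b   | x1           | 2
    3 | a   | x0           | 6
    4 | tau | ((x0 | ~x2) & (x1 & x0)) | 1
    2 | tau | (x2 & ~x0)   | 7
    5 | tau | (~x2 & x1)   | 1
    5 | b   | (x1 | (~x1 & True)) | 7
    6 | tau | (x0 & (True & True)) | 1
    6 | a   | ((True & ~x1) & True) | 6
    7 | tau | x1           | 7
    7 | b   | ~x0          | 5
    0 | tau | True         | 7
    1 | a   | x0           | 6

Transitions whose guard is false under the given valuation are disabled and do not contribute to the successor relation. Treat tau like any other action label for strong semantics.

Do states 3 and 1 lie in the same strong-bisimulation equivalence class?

Answer: BISIMILAR

Working:
Compute ~ classes (split until stable):
  P[0] = {{0,1,2,3,4,5,6,7}}
  P[1] = {{0},{1,3},{2},{4,6},{5},{7}}
  P[2] = {{0},{1,3},{2},{4},{5},{6},{7}}
7 equivalence class(es) (converged in 3)
class of 3: {1,3}; class of 1: {1,3}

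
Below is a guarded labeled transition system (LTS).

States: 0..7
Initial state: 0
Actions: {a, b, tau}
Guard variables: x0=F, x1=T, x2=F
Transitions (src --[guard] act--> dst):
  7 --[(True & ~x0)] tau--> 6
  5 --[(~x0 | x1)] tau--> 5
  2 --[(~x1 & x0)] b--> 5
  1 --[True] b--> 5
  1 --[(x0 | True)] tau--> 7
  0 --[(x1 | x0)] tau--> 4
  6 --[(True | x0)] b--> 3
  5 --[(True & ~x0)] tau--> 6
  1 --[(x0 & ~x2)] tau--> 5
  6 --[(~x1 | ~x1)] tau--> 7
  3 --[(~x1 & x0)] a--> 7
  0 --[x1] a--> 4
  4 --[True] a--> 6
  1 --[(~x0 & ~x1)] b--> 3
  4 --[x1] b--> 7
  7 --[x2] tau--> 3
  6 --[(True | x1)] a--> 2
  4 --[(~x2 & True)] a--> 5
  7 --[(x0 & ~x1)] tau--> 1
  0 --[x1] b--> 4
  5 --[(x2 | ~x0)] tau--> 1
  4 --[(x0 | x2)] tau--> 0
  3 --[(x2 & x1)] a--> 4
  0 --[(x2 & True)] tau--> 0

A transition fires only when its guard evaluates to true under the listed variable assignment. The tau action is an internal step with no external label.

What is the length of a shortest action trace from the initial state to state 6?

Answer: 2

Analysis:
BFS to 6:
  Layer 0: {0}
  Layer 1: {4}
  Layer 2: {5,6,7}
depth(6)=2, e.g. a·a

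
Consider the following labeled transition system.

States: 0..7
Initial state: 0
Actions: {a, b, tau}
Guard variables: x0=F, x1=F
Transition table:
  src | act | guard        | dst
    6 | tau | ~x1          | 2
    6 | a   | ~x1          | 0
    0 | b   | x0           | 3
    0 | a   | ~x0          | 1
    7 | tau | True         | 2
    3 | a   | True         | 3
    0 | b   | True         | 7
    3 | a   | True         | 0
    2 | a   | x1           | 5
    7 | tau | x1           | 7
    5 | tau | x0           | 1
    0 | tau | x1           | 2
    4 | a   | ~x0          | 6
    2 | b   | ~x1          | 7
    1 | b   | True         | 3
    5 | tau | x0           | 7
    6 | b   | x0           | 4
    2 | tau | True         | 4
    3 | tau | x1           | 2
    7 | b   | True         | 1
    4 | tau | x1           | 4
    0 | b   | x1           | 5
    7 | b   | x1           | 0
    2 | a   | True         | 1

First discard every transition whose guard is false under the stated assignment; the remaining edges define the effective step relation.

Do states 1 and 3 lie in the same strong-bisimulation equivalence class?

Answer: NOT BISIMILAR

Working:
Compute ~ classes (split until stable):
  P[0] = {{0,1,2,3,4,5,6,7}}
  P[1] = {{0},{1},{2},{3,4},{5},{6},{7}}
  P[2] = {{0},{1},{2},{3},{4},{5},{6},{7}}
stable after 3 split(s): 8 block(s)
class of 1: {1}; class of 3: {3}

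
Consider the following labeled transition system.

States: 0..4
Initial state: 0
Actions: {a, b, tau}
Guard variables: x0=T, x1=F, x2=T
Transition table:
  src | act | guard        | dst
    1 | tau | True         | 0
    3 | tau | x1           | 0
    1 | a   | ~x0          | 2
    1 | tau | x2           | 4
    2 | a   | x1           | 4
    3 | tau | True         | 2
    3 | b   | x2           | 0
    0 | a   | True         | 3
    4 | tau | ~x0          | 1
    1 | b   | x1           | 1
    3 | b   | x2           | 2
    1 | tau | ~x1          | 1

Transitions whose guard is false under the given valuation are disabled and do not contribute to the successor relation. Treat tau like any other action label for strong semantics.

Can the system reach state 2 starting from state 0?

Answer: REACHABLE

Analysis:
Guard filter leaves 7 enabled edge(s).
depth 0: {0}
depth 1: {3}  now seen {0,3}
depth 2: {2}  now seen {0,2,3}
R = {0,2,3}
Path to 2: a·tau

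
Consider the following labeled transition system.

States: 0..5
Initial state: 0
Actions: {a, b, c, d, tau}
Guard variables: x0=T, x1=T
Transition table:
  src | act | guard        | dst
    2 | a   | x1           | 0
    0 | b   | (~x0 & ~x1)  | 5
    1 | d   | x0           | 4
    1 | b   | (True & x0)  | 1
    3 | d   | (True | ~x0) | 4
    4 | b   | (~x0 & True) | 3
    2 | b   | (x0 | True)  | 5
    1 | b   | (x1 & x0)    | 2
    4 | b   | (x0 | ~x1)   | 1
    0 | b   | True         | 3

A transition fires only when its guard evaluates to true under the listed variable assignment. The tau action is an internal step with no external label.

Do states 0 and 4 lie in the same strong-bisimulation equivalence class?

Answer: NOT BISIMILAR

Analysis:
Refine partition for ~:
  round 0: {{0,1,2,3,4,5}}
  round 1: {{0,4},{1},{2},{3},{5}}
  round 2: {{0},{1},{2},{3},{4},{5}}
stable after 3 split(s): 6 block(s)
0∈{0}, 4∈{4}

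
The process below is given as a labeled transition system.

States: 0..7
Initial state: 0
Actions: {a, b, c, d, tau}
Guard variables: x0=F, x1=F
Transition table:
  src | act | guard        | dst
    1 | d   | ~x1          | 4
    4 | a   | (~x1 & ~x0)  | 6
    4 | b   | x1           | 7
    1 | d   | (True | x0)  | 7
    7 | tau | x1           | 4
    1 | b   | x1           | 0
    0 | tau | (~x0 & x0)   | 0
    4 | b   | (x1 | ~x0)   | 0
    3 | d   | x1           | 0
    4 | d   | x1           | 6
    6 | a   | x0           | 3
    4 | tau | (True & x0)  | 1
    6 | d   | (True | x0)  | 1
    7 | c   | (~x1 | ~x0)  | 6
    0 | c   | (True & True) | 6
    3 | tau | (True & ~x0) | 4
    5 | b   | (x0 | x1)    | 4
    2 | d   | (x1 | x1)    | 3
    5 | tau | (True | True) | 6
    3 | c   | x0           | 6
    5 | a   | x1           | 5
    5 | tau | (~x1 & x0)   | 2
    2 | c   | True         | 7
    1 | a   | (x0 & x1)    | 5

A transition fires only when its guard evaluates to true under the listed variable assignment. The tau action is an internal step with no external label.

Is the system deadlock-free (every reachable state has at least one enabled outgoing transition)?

R = {0,1,4,6,7}
  0: c→6  [deg 1]
  1: d→4  d→7  [deg 2]
  4: a→6  b→0  [deg 2]
  6: d→1  [deg 1]
  7: c→6  [deg 1]

Answer: DEADLOCK-FREE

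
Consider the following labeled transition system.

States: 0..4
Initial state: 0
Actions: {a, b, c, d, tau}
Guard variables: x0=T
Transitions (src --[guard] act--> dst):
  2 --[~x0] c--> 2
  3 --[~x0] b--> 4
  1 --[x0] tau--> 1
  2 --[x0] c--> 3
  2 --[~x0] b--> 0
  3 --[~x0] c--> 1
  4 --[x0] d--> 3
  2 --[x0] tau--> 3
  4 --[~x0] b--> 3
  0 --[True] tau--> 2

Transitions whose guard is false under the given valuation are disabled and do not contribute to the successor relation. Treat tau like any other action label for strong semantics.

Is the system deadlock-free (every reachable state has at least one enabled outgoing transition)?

Reach set: {0,2,3}
  0: tau→2  [deg 1]
  2: c→3  tau→3  [deg 2]
  3: ∅  [STUCK]
trace reaching 3: tau·c

Answer: DEADLOCK at state 3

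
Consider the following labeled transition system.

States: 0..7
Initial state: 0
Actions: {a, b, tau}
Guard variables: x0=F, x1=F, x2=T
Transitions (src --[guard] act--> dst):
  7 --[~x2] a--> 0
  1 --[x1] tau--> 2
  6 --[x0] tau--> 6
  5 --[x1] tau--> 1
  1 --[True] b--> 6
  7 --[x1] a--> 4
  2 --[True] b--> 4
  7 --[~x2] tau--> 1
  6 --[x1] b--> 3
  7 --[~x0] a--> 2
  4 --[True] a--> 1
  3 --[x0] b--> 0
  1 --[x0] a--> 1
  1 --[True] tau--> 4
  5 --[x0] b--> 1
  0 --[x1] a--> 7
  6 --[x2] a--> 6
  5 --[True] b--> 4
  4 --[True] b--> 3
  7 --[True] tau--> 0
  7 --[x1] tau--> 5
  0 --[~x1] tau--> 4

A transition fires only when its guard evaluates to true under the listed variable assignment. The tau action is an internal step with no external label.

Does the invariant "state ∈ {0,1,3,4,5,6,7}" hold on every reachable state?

Answer: INVARIANT HOLDS

Working:
Allowed set {0,1,3,4,5,6,7}
R = {0,1,3,4,6}
  0: safe
  1: safe
  3: safe
  4: safe
  6: safe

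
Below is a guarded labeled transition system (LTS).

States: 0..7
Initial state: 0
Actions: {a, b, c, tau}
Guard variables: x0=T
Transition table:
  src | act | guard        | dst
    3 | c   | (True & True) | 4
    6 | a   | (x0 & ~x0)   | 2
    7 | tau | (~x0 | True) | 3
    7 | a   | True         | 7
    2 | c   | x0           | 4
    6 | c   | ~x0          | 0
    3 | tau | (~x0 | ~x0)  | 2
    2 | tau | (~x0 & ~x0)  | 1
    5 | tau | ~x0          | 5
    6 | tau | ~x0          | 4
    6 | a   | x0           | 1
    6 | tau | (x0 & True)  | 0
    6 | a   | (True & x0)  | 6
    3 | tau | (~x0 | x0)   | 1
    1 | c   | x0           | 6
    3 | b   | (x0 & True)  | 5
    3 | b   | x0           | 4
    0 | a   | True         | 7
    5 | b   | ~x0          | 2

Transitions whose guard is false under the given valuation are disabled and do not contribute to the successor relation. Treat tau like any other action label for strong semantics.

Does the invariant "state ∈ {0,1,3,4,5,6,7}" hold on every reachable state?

Answer: INVARIANT HOLDS

Analysis:
Safe = {0,1,3,4,5,6,7}
R = {0,1,3,4,5,6,7}
  0: ✓
  1: ✓
  3: ✓
  4: ✓
  5: ✓
  6: ✓
  7: ✓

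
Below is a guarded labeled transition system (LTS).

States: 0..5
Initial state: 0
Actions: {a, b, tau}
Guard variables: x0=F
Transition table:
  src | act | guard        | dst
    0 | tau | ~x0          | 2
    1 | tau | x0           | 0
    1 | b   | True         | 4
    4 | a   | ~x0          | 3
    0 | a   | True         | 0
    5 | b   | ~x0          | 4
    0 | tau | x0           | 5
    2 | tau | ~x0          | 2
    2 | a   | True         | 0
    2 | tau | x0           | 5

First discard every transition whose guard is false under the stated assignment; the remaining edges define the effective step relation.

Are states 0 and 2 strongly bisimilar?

Answer: BISIMILAR

Working:
Compute ~ classes (split until stable):
  P[0] = {{0,1,2,3,4,5}}
  P[1] = {{0,2},{1,5},{3},{4}}
stable after 2 split(s): 4 block(s)
0∈{0,2}, 2∈{0,2}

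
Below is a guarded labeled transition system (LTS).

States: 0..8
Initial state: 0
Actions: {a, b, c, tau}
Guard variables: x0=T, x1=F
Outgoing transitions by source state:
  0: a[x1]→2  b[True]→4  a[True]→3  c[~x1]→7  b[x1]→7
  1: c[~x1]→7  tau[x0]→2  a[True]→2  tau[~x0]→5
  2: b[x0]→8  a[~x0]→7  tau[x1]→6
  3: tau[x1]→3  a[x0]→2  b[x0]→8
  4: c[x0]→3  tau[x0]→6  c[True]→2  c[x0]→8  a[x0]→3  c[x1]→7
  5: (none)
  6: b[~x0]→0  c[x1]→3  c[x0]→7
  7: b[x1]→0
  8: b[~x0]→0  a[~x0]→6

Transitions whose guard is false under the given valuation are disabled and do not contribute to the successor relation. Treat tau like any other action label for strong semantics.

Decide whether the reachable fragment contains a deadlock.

Answer: DEADLOCK at state 7

Trace:
R = {0,2,3,4,6,7,8}
  0: a→3  b→4  c→7  [3 exit(s)]
  2: b→8  [1 exit(s)]
  3: a→2  b→8  [2 exit(s)]
  4: a→3  c→2  c→3  c→8  tau→6  [5 exit(s)]
  6: c→7  [1 exit(s)]
  7: ∅  [deadlock]
  8: ∅  [deadlock]
trace reaching 7: c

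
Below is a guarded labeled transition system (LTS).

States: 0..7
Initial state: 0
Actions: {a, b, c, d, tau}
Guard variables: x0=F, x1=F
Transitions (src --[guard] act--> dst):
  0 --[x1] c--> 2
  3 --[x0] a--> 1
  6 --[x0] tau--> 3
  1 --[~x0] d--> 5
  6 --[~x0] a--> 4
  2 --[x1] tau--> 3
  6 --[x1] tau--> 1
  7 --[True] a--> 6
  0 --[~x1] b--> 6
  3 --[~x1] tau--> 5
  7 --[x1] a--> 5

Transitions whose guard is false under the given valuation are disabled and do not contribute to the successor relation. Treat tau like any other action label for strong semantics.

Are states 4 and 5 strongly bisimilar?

Answer: BISIMILAR

Trace:
Bisimulation quotient by refinement:
  P[0] = {{0,1,2,3,4,5,6,7}}
  P[1] = {{0},{1},{2,4,5},{3},{6,7}}
  P[2] = {{0},{1},{2,4,5},{3},{6},{7}}
6 equivalence class(es) (converged in 3)
4∈{2,4,5}, 5∈{2,4,5}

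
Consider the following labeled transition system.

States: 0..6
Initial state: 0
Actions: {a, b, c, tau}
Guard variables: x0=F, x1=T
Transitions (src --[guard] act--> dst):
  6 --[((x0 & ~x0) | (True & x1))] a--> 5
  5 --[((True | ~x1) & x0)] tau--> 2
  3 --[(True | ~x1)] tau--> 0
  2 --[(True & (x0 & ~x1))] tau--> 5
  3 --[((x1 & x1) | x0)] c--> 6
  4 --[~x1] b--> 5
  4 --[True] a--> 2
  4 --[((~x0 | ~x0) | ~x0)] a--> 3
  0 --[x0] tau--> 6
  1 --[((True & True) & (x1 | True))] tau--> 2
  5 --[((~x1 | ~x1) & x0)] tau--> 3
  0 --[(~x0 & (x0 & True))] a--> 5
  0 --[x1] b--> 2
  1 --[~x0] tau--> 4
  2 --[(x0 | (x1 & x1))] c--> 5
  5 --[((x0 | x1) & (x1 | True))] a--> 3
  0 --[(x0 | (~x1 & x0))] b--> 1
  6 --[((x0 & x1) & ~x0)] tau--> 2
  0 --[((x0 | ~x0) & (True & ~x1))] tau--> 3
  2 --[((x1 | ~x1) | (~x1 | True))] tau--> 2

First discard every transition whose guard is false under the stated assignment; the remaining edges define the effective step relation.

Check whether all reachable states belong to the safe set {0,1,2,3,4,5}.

Allowed set {0,1,2,3,4,5}
R = {0,2,3,5,6}
  0: ok
  2: ok
  3: ok
  5: ok
  6: outside
witness against invariant: b·c·a·c → 6

Answer: INVARIANT VIOLATED at state 6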